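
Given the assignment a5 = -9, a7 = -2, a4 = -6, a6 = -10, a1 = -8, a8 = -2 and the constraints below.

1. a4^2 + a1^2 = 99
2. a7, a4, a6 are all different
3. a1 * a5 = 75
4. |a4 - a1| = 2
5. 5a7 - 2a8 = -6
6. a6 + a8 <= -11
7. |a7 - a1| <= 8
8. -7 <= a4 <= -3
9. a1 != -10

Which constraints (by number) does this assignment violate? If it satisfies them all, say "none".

1. a4^2 + a1^2 = (-6)^2 + (-8)^2 = 36 + 64 = 100, not 99 — violated.
2. values -2, -6, -10 are pairwise distinct — OK.
3. a1 * a5 = -8 * (-9) = 72, not 75 — violated.
4. |-6 - (-8)| = 2 — OK.
5. 5a7 - 2a8 = 5(-2) - 2(-2) = -6 — OK.
6. a6 + a8 = -10 + (-2) = -12; -12 ≤ -11 — OK.
7. |-2 - (-8)| = 6; 6 ≤ 8 — OK.
8. a4 = -6 lies in [-7, -3] — OK.
9. a1 = -8, and -8 ≠ -10 — OK.

Violated: 1, 3.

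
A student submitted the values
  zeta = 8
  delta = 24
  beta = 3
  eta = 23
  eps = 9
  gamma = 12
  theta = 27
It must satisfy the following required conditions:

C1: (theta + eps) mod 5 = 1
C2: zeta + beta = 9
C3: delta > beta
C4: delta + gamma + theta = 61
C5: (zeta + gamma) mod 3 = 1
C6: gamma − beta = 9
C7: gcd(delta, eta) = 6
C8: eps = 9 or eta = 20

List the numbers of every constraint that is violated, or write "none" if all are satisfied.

No — constraints 2, 4, 5, and 7 are not satisfied.

C1: theta + eps = 36; 36 mod 5 = 1 — satisfied.
C2: zeta + beta = 8 + 3 = 11, not 9 — violated.
C3: delta = 24, beta = 3; 24 > 3 — satisfied.
C4: delta + gamma + theta = 24 + 12 + 27 = 63, not 61 — violated.
C5: zeta + gamma = 20; 20 mod 3 = 2, not 1 — violated.
C6: gamma − beta = 12 − 3 = 9 — satisfied.
C7: gcd(24, 23) = 1, not 6 — violated.
C8: eps = 9 = 9 (first disjunct) — satisfied.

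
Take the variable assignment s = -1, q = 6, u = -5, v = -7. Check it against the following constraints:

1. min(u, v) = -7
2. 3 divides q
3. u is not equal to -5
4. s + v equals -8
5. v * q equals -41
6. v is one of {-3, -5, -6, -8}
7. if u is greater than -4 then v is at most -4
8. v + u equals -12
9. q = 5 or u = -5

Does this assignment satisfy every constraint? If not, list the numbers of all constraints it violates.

Violated: 3, 5, and 6.

1. min(-5, -7) = -7 — satisfied.
2. 6 / 3 = 2, so 3 divides 6 — satisfied.
3. u = -5, but -5 is required to differ — violated.
4. s + v = -1 + (-7) = -8 — satisfied.
5. v * q = -7 * 6 = -42, not -41 — violated.
6. v = -7 is not in {-3, -5, -6, -8} — violated.
7. u = -5, not > -4; antecedent false, conditional vacuously true — satisfied.
8. v + u = -7 + (-5) = -12 — satisfied.
9. q = 6 ≠ 5, but u = -5 = -5 (second disjunct) — satisfied.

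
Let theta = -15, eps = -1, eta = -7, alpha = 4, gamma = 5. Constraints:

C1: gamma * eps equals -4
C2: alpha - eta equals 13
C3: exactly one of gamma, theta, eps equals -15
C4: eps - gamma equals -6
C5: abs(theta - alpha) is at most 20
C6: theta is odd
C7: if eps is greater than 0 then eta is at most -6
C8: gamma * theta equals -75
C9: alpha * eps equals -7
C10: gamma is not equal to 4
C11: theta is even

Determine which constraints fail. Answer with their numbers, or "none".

C1: gamma * eps = 5 * (-1) = -5, not -4  false
C2: alpha - eta = 4 - (-7) = 11, not 13  false
C3: gamma=5, theta=-15, eps=-1; 1 of them equals -15  true
C4: eps - gamma = -1 - 5 = -6  true
C5: abs(-15 - 4) = 19; 19 ≤ 20  true
C6: theta = -15 is odd  true
C7: eps = -1, not > 0; antecedent false, conditional vacuously true  true
C8: gamma * theta = 5 * (-15) = -75  true
C9: alpha * eps = 4 * (-1) = -4, not -7  false
C10: gamma = 5, and 5 ≠ 4  true
C11: theta = -15 is odd  false

Violated: 1, 2, 9, and 11.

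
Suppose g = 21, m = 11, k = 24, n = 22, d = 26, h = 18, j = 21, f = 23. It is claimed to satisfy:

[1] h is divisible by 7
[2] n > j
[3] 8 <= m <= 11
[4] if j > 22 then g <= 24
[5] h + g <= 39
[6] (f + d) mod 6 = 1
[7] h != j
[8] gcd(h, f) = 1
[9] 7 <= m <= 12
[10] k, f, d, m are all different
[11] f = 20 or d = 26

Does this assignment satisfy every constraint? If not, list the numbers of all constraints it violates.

Constraint 1 does not hold.

[1] 18 = 7*2 + 4, so 7 does not divide 18 — violated.
[2] n = 22, j = 21; 22 > 21 — satisfied.
[3] m = 11 lies in [8, 11] — satisfied.
[4] j = 21, not > 22; antecedent false, conditional vacuously true — satisfied.
[5] h + g = 18 + 21 = 39; 39 ≤ 39 — satisfied.
[6] f + d = 49; 49 mod 6 = 1 — satisfied.
[7] h = 18, j = 21; distinct — satisfied.
[8] gcd(18, 23) = 1 — satisfied.
[9] m = 11 lies in [7, 12] — satisfied.
[10] values 24, 23, 26, 11 are pairwise distinct — satisfied.
[11] f = 23 ≠ 20, but d = 26 = 26 (second disjunct) — satisfied.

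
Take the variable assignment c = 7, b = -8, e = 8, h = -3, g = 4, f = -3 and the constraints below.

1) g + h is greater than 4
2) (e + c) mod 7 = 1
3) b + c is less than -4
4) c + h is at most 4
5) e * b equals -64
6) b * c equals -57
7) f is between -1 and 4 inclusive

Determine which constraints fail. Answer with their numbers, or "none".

1) g + h = 4 + (-3) = 1; 1 ≤ 4, bound 4 not met — violated.
2) e + c = 15; 15 mod 7 = 1 — satisfied.
3) b + c = -8 + 7 = -1; -1 ≥ -4, bound -4 not met — violated.
4) c + h = 7 + (-3) = 4; 4 ≤ 4 — satisfied.
5) e * b = 8 * (-8) = -64 — satisfied.
6) b * c = -8 * 7 = -56, not -57 — violated.
7) f = -3 is outside [-1, 4] — violated.

Violated: 1, 3, 6, 7.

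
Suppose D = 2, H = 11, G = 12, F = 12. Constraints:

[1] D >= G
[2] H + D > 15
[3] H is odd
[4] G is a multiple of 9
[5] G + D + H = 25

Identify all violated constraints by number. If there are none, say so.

[1] D = 2, G = 12; 2 < 12 (want ≥) — fails.
[2] H + D = 11 + 2 = 13; 13 ≤ 15, bound 15 not met — fails.
[3] H = 11 is odd — holds.
[4] 12 = 9*1 + 3, so 9 does not divide 12 — fails.
[5] G + D + H = 12 + 2 + 11 = 25 — holds.

No — constraints 1, 2, and 4 are not satisfied.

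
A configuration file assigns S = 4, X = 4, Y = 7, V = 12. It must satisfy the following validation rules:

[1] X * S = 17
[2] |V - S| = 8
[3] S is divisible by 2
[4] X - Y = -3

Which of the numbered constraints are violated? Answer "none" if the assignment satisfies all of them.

[1] X * S = 4 * 4 = 16, not 17 — does not hold.
[2] |12 - 4| = 8 — holds.
[3] 4 / 2 = 2, so 2 divides 4 — holds.
[4] X - Y = 4 - 7 = -3 — holds.

Constraint 1 is violated.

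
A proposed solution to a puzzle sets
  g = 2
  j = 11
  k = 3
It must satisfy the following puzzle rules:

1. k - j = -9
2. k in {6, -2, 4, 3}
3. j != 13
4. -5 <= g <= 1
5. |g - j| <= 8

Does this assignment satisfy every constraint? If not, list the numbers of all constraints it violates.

1. k - j = 3 - 11 = -8, not -9  ✗
2. k = 3 is in {6, -2, 4, 3}  ✓
3. j = 11, and 11 ≠ 13  ✓
4. g = 2 is outside [-5, 1]  ✗
5. |2 - 11| = 9; 9 > 8, exceeds bound 8  ✗

No — constraints 1, 4, and 5 are not satisfied.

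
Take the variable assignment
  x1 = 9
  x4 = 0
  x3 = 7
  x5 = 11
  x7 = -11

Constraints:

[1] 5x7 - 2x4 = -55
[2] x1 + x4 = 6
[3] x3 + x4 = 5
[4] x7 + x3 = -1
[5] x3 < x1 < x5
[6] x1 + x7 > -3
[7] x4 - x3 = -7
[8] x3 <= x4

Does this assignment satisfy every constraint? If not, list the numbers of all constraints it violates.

[1] 5x7 - 2x4 = 5(-11) - 2(0) = -55  holds
[2] x1 + x4 = 9 + 0 = 9, not 6  fails
[3] x3 + x4 = 7 + 0 = 7, not 5  fails
[4] x7 + x3 = -11 + 7 = -4, not -1  fails
[5] values 7 < 9 < 11  holds
[6] x1 + x7 = 9 + (-11) = -2; -2 > -3  holds
[7] x4 - x3 = 0 - 7 = -7  holds
[8] x3 = 7, x4 = 0; 7 > 0 (want ≤)  fails

The assignment fails constraints 2, 3, 4, and 8.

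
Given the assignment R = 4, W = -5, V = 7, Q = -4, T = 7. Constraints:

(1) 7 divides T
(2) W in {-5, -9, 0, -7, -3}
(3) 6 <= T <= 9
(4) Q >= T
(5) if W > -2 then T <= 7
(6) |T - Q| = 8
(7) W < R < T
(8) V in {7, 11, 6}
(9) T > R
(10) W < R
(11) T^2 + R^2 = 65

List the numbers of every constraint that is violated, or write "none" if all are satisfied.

Constraints 4 and 6 are violated.

(1) 7 / 7 = 1, so 7 divides 7 — OK.
(2) W = -5 is in {-5, -9, 0, -7, -3} — OK.
(3) T = 7 lies in [6, 9] — OK.
(4) Q = -4, T = 7; -4 < 7 (want ≥) — violated.
(5) W = -5, not > -2; antecedent false, conditional vacuously true — OK.
(6) |7 - (-4)| = 11, not 8 — violated.
(7) values -5 < 4 < 7 — OK.
(8) V = 7 is in {7, 11, 6} — OK.
(9) T = 7, R = 4; 7 > 4 — OK.
(10) W = -5, R = 4; -5 < 4 — OK.
(11) T^2 + R^2 = 7^2 + 4^2 = 49 + 16 = 65 — OK.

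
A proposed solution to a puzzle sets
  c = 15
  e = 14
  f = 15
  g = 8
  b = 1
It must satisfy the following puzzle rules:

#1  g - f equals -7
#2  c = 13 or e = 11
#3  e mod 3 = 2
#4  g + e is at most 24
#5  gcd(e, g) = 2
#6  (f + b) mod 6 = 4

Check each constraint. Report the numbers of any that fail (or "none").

Constraint 2 is violated.

#1 g - f = 8 - 15 = -7  yes
#2 c = 15 ≠ 13 and e = 14 ≠ 11; both disjuncts false  no
#3 14 mod 3 = 2  yes
#4 g + e = 8 + 14 = 22; 22 ≤ 24  yes
#5 gcd(14, 8) = 2  yes
#6 f + b = 16; 16 mod 6 = 4  yes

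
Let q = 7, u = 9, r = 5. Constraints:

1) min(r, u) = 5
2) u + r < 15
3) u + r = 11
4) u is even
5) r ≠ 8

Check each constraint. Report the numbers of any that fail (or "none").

1) min(5, 9) = 5  ✓
2) u + r = 9 + 5 = 14; 14 < 15  ✓
3) u + r = 9 + 5 = 14, not 11  ✗
4) u = 9 is odd  ✗
5) r = 5, and 5 ≠ 8  ✓

The assignment fails constraints 3 and 4.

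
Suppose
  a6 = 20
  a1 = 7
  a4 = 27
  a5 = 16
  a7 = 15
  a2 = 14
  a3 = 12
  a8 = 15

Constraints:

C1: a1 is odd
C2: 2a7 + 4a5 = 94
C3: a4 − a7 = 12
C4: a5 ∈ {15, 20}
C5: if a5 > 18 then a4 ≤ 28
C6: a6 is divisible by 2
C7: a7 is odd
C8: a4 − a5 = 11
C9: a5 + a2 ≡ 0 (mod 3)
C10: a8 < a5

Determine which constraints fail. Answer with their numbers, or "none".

C1: a1 = 7 is odd — satisfied.
C2: 2a7 + 4a5 = 2(15) + 4(16) = 94 — satisfied.
C3: a4 − a7 = 27 − 15 = 12 — satisfied.
C4: a5 = 16 is not in {15, 20} — violated.
C5: a5 = 16, not > 18; antecedent false, conditional vacuously true — satisfied.
C6: 20 / 2 = 10, so 2 divides 20 — satisfied.
C7: a7 = 15 is odd — satisfied.
C8: a4 − a5 = 27 − 16 = 11 — satisfied.
C9: a5 + a2 = 30; 30 mod 3 = 0 — satisfied.
C10: a8 = 15, a5 = 16; 15 < 16 — satisfied.

Constraint 4 is violated.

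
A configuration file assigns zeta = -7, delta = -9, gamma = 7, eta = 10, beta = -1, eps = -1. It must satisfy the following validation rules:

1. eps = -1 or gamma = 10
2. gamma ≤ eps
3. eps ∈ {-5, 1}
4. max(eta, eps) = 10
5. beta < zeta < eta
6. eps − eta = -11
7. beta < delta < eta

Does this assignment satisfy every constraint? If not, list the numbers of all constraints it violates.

The assignment fails constraints 2, 3, 5, 7.

1. eps = -1 = -1 (first disjunct)  ✓
2. gamma = 7, eps = -1; 7 > -1 (want ≤)  ✗
3. eps = -1 is not in {-5, 1}  ✗
4. max(10, -1) = 10  ✓
5. values -1, -7, 10; beta = -1 is not < zeta = -7  ✗
6. eps − eta = -1 − 10 = -11  ✓
7. values -1, -9, 10; beta = -1 is not < delta = -9  ✗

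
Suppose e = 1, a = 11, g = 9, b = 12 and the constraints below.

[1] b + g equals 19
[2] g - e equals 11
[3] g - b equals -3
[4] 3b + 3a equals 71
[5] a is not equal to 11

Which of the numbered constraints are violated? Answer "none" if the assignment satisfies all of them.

[1] b + g = 12 + 9 = 21, not 19  fails
[2] g - e = 9 - 1 = 8, not 11  fails
[3] g - b = 9 - 12 = -3  holds
[4] 3b + 3a = 3(12) + 3(11) = 69, not 71  fails
[5] a = 11, but 11 is required to differ  fails

No — constraints 1, 2, 4, 5 are not satisfied.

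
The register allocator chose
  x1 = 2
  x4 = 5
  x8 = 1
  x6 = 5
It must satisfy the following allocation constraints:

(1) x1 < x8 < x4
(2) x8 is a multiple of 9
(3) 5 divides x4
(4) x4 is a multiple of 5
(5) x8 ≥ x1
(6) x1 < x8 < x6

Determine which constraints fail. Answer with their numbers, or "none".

Constraints 1, 2, 5, and 6 are violated.

(1) values 2, 1, 5; x1 = 2 is not < x8 = 1  fails
(2) 1 = 9×0 + 1, so 9 does not divide 1  fails
(3) 5 / 5 = 1, so 5 divides 5  holds
(4) 5 / 5 = 1, so 5 divides 5  holds
(5) x8 = 1, x1 = 2; 1 < 2 (want ≥)  fails
(6) values 2, 1, 5; x1 = 2 is not < x8 = 1  fails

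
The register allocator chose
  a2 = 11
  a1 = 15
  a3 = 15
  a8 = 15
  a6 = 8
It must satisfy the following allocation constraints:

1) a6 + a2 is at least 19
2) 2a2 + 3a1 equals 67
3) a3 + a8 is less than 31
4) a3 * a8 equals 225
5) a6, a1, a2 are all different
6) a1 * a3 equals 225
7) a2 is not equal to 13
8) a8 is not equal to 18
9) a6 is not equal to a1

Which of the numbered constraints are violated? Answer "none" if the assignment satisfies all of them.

1) a6 + a2 = 8 + 11 = 19; 19 ≥ 19 — holds.
2) 2a2 + 3a1 = 2(11) + 3(15) = 67 — holds.
3) a3 + a8 = 15 + 15 = 30; 30 < 31 — holds.
4) a3 * a8 = 15 * 15 = 225 — holds.
5) values 8, 15, 11 are pairwise distinct — holds.
6) a1 * a3 = 15 * 15 = 225 — holds.
7) a2 = 11, and 11 ≠ 13 — holds.
8) a8 = 15, and 15 ≠ 18 — holds.
9) a6 = 8, a1 = 15; distinct — holds.

Yes — all constraints hold.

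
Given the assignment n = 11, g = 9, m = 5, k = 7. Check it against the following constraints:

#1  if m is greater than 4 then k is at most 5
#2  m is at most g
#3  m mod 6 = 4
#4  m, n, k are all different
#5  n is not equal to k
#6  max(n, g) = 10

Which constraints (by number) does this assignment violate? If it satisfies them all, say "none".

Violated: 1, 3, and 6.

#1 m = 5 > 4, so we need k ≤ 5; but k = 7 > 5  FAIL
#2 m = 5, g = 9; 5 ≤ 9  OK
#3 5 mod 6 = 5, not 4  FAIL
#4 values 5, 11, 7 are pairwise distinct  OK
#5 n = 11, k = 7; distinct  OK
#6 max(11, 9) = 11, not 10  FAIL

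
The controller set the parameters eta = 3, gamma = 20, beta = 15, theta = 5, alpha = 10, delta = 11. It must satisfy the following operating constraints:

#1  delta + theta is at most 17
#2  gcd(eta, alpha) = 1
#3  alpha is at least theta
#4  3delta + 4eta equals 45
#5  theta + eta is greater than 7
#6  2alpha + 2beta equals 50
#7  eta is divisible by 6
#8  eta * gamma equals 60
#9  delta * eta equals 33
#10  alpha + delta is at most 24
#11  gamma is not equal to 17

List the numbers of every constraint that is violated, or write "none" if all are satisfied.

#1 delta + theta = 11 + 5 = 16; 16 ≤ 17  OK
#2 gcd(3, 10) = 1  OK
#3 alpha = 10, theta = 5; 10 ≥ 5  OK
#4 3delta + 4eta = 3(11) + 4(3) = 45  OK
#5 theta + eta = 5 + 3 = 8; 8 > 7  OK
#6 2alpha + 2beta = 2(10) + 2(15) = 50  OK
#7 3 = 6*0 + 3, so 6 does not divide 3  FAIL
#8 eta * gamma = 3 * 20 = 60  OK
#9 delta * eta = 11 * 3 = 33  OK
#10 alpha + delta = 10 + 11 = 21; 21 ≤ 24  OK
#11 gamma = 20, and 20 ≠ 17  OK

Constraint 7 does not hold.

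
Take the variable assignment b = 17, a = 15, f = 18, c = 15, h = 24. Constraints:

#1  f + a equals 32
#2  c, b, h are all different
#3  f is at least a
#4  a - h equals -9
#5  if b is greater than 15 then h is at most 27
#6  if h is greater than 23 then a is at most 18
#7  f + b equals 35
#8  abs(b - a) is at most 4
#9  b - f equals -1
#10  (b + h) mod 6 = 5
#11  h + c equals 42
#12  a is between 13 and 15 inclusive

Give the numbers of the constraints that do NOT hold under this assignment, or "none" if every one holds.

Violated: 1 and 11.

#1 f + a = 18 + 15 = 33, not 32 — does not hold.
#2 values 15, 17, 24 are pairwise distinct — holds.
#3 f = 18, a = 15; 18 ≥ 15 — holds.
#4 a - h = 15 - 24 = -9 — holds.
#5 b = 17 > 15, so we need h ≤ 27; h = 24 ≤ 27 — holds.
#6 h = 24 > 23, so we need a ≤ 18; a = 15 ≤ 18 — holds.
#7 f + b = 18 + 17 = 35 — holds.
#8 abs(17 - 15) = 2; 2 ≤ 4 — holds.
#9 b - f = 17 - 18 = -1 — holds.
#10 b + h = 41; 41 mod 6 = 5 — holds.
#11 h + c = 24 + 15 = 39, not 42 — does not hold.
#12 a = 15 lies in [13, 15] — holds.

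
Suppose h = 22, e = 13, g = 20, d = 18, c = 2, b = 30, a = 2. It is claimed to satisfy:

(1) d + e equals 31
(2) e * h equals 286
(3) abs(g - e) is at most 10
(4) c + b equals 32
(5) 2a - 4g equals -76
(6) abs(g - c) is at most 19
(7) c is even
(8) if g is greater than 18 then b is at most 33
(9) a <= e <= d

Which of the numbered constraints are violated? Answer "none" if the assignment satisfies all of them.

(1) d + e = 18 + 13 = 31  yes
(2) e * h = 13 * 22 = 286  yes
(3) abs(20 - 13) = 7; 7 ≤ 10  yes
(4) c + b = 2 + 30 = 32  yes
(5) 2a - 4g = 2(2) - 4(20) = -76  yes
(6) abs(20 - 2) = 18; 18 ≤ 19  yes
(7) c = 2 is even  yes
(8) g = 20 > 18, so we need b ≤ 33; b = 30 ≤ 33  yes
(9) values 2 <= 13 <= 18  yes

All constraints are satisfied.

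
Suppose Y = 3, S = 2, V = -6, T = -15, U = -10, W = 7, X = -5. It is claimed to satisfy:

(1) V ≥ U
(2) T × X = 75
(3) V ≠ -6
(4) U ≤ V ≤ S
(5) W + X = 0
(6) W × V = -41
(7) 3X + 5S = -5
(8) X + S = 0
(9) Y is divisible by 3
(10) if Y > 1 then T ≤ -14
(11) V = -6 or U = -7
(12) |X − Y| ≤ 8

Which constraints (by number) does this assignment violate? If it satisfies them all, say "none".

(1) V = -6, U = -10; -6 ≥ -10  yes
(2) T × X = -15 × (-5) = 75  yes
(3) V = -6, but -6 is required to differ  no
(4) values -10 ≤ -6 ≤ 2  yes
(5) W + X = 7 + (-5) = 2, not 0  no
(6) W × V = 7 × (-6) = -42, not -41  no
(7) 3X + 5S = 3(-5) + 5(2) = -5  yes
(8) X + S = -5 + 2 = -3, not 0  no
(9) 3 / 3 = 1, so 3 divides 3  yes
(10) Y = 3 > 1, so we need T ≤ -14; T = -15 ≤ -14  yes
(11) V = -6 = -6 (first disjunct)  yes
(12) |-5 − 3| = 8; 8 ≤ 8  yes

Constraints 3, 5, 6, 8 are violated.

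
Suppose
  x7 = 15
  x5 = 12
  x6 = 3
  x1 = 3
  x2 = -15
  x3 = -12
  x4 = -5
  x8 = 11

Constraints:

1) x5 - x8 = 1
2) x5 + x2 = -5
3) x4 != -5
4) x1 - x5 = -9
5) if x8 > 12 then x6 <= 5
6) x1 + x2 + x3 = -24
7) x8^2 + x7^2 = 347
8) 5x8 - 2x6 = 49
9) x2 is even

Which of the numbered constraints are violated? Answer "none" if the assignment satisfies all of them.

1) x5 - x8 = 12 - 11 = 1 — holds.
2) x5 + x2 = 12 + (-15) = -3, not -5 — does not hold.
3) x4 = -5, but -5 is required to differ — does not hold.
4) x1 - x5 = 3 - 12 = -9 — holds.
5) x8 = 11, not > 12; antecedent false, conditional vacuously true — holds.
6) x1 + x2 + x3 = 3 + (-15) + (-12) = -24 — holds.
7) x8^2 + x7^2 = 11^2 + 15^2 = 121 + 225 = 346, not 347 — does not hold.
8) 5x8 - 2x6 = 5(11) - 2(3) = 49 — holds.
9) x2 = -15 is odd — does not hold.

Constraints 2, 3, 7, and 9 do not hold.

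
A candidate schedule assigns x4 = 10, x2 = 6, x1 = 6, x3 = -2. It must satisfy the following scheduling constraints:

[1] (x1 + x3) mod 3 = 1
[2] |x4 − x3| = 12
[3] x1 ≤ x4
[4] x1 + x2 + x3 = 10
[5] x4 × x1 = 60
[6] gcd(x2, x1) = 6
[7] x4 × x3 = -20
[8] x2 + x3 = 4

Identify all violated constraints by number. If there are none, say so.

Yes — all constraints hold.

[1] x1 + x3 = 4; 4 mod 3 = 1  yes
[2] |10 − (-2)| = 12  yes
[3] x1 = 6, x4 = 10; 6 ≤ 10  yes
[4] x1 + x2 + x3 = 6 + 6 + (-2) = 10  yes
[5] x4 × x1 = 10 × 6 = 60  yes
[6] gcd(6, 6) = 6  yes
[7] x4 × x3 = 10 × (-2) = -20  yes
[8] x2 + x3 = 6 + (-2) = 4  yes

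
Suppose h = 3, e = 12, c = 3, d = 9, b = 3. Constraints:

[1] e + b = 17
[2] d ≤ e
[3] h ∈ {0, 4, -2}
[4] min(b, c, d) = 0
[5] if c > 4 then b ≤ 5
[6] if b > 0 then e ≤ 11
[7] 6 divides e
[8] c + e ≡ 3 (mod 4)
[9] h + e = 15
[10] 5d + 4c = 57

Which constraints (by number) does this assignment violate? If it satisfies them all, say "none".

[1] e + b = 12 + 3 = 15, not 17  ✘
[2] d = 9, e = 12; 9 ≤ 12  ✔
[3] h = 3 is not in {0, 4, -2}  ✘
[4] min(3, 3, 9) = 3, not 0  ✘
[5] c = 3, not > 4; antecedent false, conditional vacuously true  ✔
[6] b = 3 > 0, so we need e ≤ 11; but e = 12 > 11  ✘
[7] 12 / 6 = 2, so 6 divides 12  ✔
[8] c + e = 15; 15 mod 4 = 3  ✔
[9] h + e = 3 + 12 = 15  ✔
[10] 5d + 4c = 5(9) + 4(3) = 57  ✔

Constraints 1, 3, 4, and 6 are violated.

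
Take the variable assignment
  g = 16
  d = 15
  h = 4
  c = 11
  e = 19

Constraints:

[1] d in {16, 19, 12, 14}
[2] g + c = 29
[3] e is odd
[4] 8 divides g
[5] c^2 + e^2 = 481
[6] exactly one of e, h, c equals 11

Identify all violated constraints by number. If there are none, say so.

No — constraints 1, 2, 5 are not satisfied.

[1] d = 15 is not in {16, 19, 12, 14}  ✘
[2] g + c = 16 + 11 = 27, not 29  ✘
[3] e = 19 is odd  ✔
[4] 16 / 8 = 2, so 8 divides 16  ✔
[5] c^2 + e^2 = 11^2 + 19^2 = 121 + 361 = 482, not 481  ✘
[6] e=19, h=4, c=11; 1 of them equals 11  ✔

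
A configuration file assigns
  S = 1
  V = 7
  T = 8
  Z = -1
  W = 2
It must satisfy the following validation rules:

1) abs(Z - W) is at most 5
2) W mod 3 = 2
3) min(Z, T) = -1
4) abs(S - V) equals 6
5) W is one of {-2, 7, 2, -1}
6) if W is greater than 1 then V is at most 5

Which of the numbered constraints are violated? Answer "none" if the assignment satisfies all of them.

Constraint 6 is violated.

1) abs(-1 - 2) = 3; 3 ≤ 5  ✓
2) 2 mod 3 = 2  ✓
3) min(-1, 8) = -1  ✓
4) abs(1 - 7) = 6  ✓
5) W = 2 is in {-2, 7, 2, -1}  ✓
6) W = 2 > 1, so we need V ≤ 5; but V = 7 > 5  ✗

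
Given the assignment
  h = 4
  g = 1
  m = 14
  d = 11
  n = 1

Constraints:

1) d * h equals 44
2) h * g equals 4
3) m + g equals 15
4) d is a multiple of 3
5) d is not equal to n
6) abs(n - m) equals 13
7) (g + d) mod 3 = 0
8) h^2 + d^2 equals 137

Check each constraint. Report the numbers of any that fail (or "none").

1) d * h = 11 * 4 = 44 — satisfied.
2) h * g = 4 * 1 = 4 — satisfied.
3) m + g = 14 + 1 = 15 — satisfied.
4) 11 = 3*3 + 2, so 3 does not divide 11 — violated.
5) d = 11, n = 1; distinct — satisfied.
6) abs(1 - 14) = 13 — satisfied.
7) g + d = 12; 12 mod 3 = 0 — satisfied.
8) h^2 + d^2 = 4^2 + 11^2 = 16 + 121 = 137 — satisfied.

No — constraint 4 is not satisfied.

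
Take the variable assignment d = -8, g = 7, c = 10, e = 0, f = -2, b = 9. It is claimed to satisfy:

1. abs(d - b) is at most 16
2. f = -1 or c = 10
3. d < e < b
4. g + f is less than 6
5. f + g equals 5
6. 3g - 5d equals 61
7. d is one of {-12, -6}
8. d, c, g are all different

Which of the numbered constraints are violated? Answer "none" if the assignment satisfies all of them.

1. abs(-8 - 9) = 17; 17 > 16, exceeds bound 16 — violated.
2. f = -2 ≠ -1, but c = 10 = 10 (second disjunct) — OK.
3. values -8 < 0 < 9 — OK.
4. g + f = 7 + (-2) = 5; 5 < 6 — OK.
5. f + g = -2 + 7 = 5 — OK.
6. 3g - 5d = 3(7) - 5(-8) = 61 — OK.
7. d = -8 is not in {-12, -6} — violated.
8. values -8, 10, 7 are pairwise distinct — OK.

No — constraints 1 and 7 are not satisfied.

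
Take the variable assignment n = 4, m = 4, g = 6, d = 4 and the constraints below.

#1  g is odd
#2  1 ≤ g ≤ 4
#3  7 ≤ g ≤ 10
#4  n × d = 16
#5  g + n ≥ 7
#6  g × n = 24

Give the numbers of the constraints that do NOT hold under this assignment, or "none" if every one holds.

The assignment fails constraints 1, 2, 3.

#1 g = 6 is even — violated.
#2 g = 6 is outside [1, 4] — violated.
#3 g = 6 is outside [7, 10] — violated.
#4 n × d = 4 × 4 = 16 — OK.
#5 g + n = 6 + 4 = 10; 10 ≥ 7 — OK.
#6 g × n = 6 × 4 = 24 — OK.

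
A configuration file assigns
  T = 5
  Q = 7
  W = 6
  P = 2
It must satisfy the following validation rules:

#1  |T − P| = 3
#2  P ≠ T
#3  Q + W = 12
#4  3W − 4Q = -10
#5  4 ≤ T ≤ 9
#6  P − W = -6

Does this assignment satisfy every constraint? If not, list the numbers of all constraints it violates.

The assignment fails constraints 3 and 6.

#1 |5 − 2| = 3  holds
#2 P = 2, T = 5; distinct  holds
#3 Q + W = 7 + 6 = 13, not 12  fails
#4 3W − 4Q = 3(6) − 4(7) = -10  holds
#5 T = 5 lies in [4, 9]  holds
#6 P − W = 2 − 6 = -4, not -6  fails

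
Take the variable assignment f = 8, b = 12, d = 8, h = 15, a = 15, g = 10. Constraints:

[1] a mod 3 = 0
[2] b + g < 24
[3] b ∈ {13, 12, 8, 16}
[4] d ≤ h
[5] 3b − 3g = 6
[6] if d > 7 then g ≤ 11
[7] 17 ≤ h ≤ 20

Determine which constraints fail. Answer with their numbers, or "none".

Constraint 7 is violated.

[1] 15 mod 3 = 0 — OK.
[2] b + g = 12 + 10 = 22; 22 < 24 — OK.
[3] b = 12 is in {13, 12, 8, 16} — OK.
[4] d = 8, h = 15; 8 ≤ 15 — OK.
[5] 3b − 3g = 3(12) − 3(10) = 6 — OK.
[6] d = 8 > 7, so we need g ≤ 11; g = 10 ≤ 11 — OK.
[7] h = 15 is outside [17, 20] — violated.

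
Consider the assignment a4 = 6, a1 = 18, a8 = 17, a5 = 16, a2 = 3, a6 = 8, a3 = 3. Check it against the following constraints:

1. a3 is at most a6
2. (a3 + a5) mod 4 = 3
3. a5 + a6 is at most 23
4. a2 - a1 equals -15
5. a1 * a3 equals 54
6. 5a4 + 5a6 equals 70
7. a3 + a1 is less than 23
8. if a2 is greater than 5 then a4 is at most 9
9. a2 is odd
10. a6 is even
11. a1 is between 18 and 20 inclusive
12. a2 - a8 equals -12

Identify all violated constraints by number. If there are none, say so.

Violated: 3 and 12.

1. a3 = 3, a6 = 8; 3 ≤ 8  ✓
2. a3 + a5 = 19; 19 mod 4 = 3  ✓
3. a5 + a6 = 16 + 8 = 24; 24 > 23, bound 23 not met  ✗
4. a2 - a1 = 3 - 18 = -15  ✓
5. a1 * a3 = 18 * 3 = 54  ✓
6. 5a4 + 5a6 = 5(6) + 5(8) = 70  ✓
7. a3 + a1 = 3 + 18 = 21; 21 < 23  ✓
8. a2 = 3, not > 5; antecedent false, conditional vacuously true  ✓
9. a2 = 3 is odd  ✓
10. a6 = 8 is even  ✓
11. a1 = 18 lies in [18, 20]  ✓
12. a2 - a8 = 3 - 17 = -14, not -12  ✗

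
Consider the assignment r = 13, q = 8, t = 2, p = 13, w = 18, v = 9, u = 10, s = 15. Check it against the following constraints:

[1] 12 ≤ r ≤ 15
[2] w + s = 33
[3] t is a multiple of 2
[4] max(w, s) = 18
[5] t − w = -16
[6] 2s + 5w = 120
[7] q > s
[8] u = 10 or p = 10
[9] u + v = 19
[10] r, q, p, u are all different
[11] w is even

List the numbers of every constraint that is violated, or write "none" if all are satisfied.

No — constraints 7 and 10 are not satisfied.

[1] r = 13 lies in [12, 15] — satisfied.
[2] w + s = 18 + 15 = 33 — satisfied.
[3] 2 / 2 = 1, so 2 divides 2 — satisfied.
[4] max(18, 15) = 18 — satisfied.
[5] t − w = 2 − 18 = -16 — satisfied.
[6] 2s + 5w = 2(15) + 5(18) = 120 — satisfied.
[7] q = 8, s = 15; 8 ≤ 15 (want >) — violated.
[8] u = 10 = 10 (first disjunct) — satisfied.
[9] u + v = 10 + 9 = 19 — satisfied.
[10] r = p = 13, not all different — violated.
[11] w = 18 is even — satisfied.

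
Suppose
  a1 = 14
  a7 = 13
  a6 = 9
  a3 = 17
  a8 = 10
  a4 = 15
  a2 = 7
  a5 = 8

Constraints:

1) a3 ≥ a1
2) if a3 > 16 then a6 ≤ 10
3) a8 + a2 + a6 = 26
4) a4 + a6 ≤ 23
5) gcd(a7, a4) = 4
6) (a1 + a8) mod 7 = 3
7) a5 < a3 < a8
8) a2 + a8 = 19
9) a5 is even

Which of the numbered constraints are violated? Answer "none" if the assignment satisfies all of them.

Constraints 4, 5, 7, and 8 do not hold.

1) a3 = 17, a1 = 14; 17 ≥ 14  holds
2) a3 = 17 > 16, so we need a6 ≤ 10; a6 = 9 ≤ 10  holds
3) a8 + a2 + a6 = 10 + 7 + 9 = 26  holds
4) a4 + a6 = 15 + 9 = 24; 24 > 23, bound 23 not met  fails
5) gcd(13, 15) = 1, not 4  fails
6) a1 + a8 = 24; 24 mod 7 = 3  holds
7) values 8, 17, 10; a3 = 17 is not < a8 = 10  fails
8) a2 + a8 = 7 + 10 = 17, not 19  fails
9) a5 = 8 is even  holds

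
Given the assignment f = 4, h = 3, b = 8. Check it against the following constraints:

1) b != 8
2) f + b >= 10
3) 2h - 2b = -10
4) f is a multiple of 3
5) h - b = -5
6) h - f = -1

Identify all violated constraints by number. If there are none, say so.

Violated: 1, 4.

1) b = 8, but 8 is required to differ — does not hold.
2) f + b = 4 + 8 = 12; 12 ≥ 10 — holds.
3) 2h - 2b = 2(3) - 2(8) = -10 — holds.
4) 4 = 3*1 + 1, so 3 does not divide 4 — does not hold.
5) h - b = 3 - 8 = -5 — holds.
6) h - f = 3 - 4 = -1 — holds.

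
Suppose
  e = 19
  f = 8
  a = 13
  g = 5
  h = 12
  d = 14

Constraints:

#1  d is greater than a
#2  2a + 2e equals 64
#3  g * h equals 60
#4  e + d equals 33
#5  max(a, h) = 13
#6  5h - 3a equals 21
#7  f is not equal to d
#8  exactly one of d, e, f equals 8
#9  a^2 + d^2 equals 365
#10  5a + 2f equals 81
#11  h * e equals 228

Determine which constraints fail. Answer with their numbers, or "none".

All constraints are satisfied.

#1 d = 14, a = 13; 14 > 13  true
#2 2a + 2e = 2(13) + 2(19) = 64  true
#3 g * h = 5 * 12 = 60  true
#4 e + d = 19 + 14 = 33  true
#5 max(13, 12) = 13  true
#6 5h - 3a = 5(12) - 3(13) = 21  true
#7 f = 8, d = 14; distinct  true
#8 d=14, e=19, f=8; 1 of them equals 8  true
#9 a^2 + d^2 = 13^2 + 14^2 = 169 + 196 = 365  true
#10 5a + 2f = 5(13) + 2(8) = 81  true
#11 h * e = 12 * 19 = 228  true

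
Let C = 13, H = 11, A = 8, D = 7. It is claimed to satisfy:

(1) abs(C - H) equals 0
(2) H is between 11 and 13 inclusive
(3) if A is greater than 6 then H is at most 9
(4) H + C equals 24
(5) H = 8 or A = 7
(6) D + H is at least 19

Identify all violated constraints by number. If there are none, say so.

The assignment fails constraints 1, 3, 5, and 6.

(1) abs(13 - 11) = 2, not 0  fails
(2) H = 11 lies in [11, 13]  holds
(3) A = 8 > 6, so we need H ≤ 9; but H = 11 > 9  fails
(4) H + C = 11 + 13 = 24  holds
(5) H = 11 ≠ 8 and A = 8 ≠ 7; both disjuncts false  fails
(6) D + H = 7 + 11 = 18; 18 < 19, bound 19 not met  fails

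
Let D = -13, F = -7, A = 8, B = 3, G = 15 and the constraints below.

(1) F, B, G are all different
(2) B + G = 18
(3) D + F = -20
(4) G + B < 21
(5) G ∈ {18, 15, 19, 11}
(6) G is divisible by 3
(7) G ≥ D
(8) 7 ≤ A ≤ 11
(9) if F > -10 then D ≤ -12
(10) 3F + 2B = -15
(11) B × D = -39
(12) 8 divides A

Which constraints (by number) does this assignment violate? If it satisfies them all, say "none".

Yes — all constraints hold.

(1) values -7, 3, 15 are pairwise distinct — holds.
(2) B + G = 3 + 15 = 18 — holds.
(3) D + F = -13 + (-7) = -20 — holds.
(4) G + B = 15 + 3 = 18; 18 < 21 — holds.
(5) G = 15 is in {18, 15, 19, 11} — holds.
(6) 15 / 3 = 5, so 3 divides 15 — holds.
(7) G = 15, D = -13; 15 ≥ -13 — holds.
(8) A = 8 lies in [7, 11] — holds.
(9) F = -7 > -10, so we need D ≤ -12; D = -13 ≤ -12 — holds.
(10) 3F + 2B = 3(-7) + 2(3) = -15 — holds.
(11) B × D = 3 × (-13) = -39 — holds.
(12) 8 / 8 = 1, so 8 divides 8 — holds.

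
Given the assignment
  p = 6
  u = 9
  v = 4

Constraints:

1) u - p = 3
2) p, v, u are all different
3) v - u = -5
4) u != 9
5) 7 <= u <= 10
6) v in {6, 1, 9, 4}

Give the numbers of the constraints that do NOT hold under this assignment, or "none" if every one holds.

Constraint 4 does not hold.

1) u - p = 9 - 6 = 3 — holds.
2) values 6, 4, 9 are pairwise distinct — holds.
3) v - u = 4 - 9 = -5 — holds.
4) u = 9, but 9 is required to differ — does not hold.
5) u = 9 lies in [7, 10] — holds.
6) v = 4 is in {6, 1, 9, 4} — holds.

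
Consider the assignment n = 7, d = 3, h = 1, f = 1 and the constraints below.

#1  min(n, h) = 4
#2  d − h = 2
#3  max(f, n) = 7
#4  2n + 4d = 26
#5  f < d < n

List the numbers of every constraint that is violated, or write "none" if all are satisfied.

#1 min(7, 1) = 1, not 4  FAIL
#2 d − h = 3 − 1 = 2  OK
#3 max(1, 7) = 7  OK
#4 2n + 4d = 2(7) + 4(3) = 26  OK
#5 values 1 < 3 < 7  OK

The assignment fails constraint 1.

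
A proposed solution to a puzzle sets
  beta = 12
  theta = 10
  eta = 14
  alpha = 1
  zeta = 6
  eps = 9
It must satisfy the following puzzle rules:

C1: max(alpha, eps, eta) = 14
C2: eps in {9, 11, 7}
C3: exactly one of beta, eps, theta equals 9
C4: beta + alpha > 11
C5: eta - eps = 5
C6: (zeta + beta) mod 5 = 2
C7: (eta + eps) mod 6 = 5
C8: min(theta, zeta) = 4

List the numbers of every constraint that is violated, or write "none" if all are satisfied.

Constraints 6, 8 are violated.

C1: max(1, 9, 14) = 14 — holds.
C2: eps = 9 is in {9, 11, 7} — holds.
C3: beta=12, eps=9, theta=10; 1 of them equals 9 — holds.
C4: beta + alpha = 12 + 1 = 13; 13 > 11 — holds.
C5: eta - eps = 14 - 9 = 5 — holds.
C6: zeta + beta = 18; 18 mod 5 = 3, not 2 — fails.
C7: eta + eps = 23; 23 mod 6 = 5 — holds.
C8: min(10, 6) = 6, not 4 — fails.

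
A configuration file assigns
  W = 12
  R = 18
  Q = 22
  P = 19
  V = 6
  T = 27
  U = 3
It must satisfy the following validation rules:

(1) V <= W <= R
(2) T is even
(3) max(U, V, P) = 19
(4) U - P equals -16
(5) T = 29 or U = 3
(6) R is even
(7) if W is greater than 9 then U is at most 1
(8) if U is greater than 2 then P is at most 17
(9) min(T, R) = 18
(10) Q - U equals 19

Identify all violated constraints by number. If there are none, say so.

Constraints 2, 7, 8 do not hold.

(1) values 6 <= 12 <= 18 — OK.
(2) T = 27 is odd — violated.
(3) max(3, 6, 19) = 19 — OK.
(4) U - P = 3 - 19 = -16 — OK.
(5) T = 27 ≠ 29, but U = 3 = 3 (second disjunct) — OK.
(6) R = 18 is even — OK.
(7) W = 12 > 9, so we need U ≤ 1; but U = 3 > 1 — violated.
(8) U = 3 > 2, so we need P ≤ 17; but P = 19 > 17 — violated.
(9) min(27, 18) = 18 — OK.
(10) Q - U = 22 - 3 = 19 — OK.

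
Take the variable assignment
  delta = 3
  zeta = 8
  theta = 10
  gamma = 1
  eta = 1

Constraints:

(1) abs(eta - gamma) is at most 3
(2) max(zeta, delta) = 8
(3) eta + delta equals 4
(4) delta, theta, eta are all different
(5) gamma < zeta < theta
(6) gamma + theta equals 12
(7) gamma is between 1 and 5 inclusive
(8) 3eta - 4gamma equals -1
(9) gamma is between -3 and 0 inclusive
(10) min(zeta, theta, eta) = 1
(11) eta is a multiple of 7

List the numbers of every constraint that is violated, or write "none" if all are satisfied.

(1) abs(1 - 1) = 0; 0 ≤ 3 — holds.
(2) max(8, 3) = 8 — holds.
(3) eta + delta = 1 + 3 = 4 — holds.
(4) values 3, 10, 1 are pairwise distinct — holds.
(5) values 1 < 8 < 10 — holds.
(6) gamma + theta = 1 + 10 = 11, not 12 — fails.
(7) gamma = 1 lies in [1, 5] — holds.
(8) 3eta - 4gamma = 3(1) - 4(1) = -1 — holds.
(9) gamma = 1 is outside [-3, 0] — fails.
(10) min(8, 10, 1) = 1 — holds.
(11) 1 = 7*0 + 1, so 7 does not divide 1 — fails.

Constraints 6, 9, and 11 do not hold.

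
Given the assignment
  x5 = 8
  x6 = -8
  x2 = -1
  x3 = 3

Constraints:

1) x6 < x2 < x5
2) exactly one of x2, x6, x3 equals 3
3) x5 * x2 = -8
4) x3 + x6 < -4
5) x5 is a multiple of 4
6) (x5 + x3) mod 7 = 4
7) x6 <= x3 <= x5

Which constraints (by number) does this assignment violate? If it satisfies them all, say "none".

No violations.

1) values -8 < -1 < 8  holds
2) x2=-1, x6=-8, x3=3; 1 of them equals 3  holds
3) x5 * x2 = 8 * (-1) = -8  holds
4) x3 + x6 = 3 + (-8) = -5; -5 < -4  holds
5) 8 / 4 = 2, so 4 divides 8  holds
6) x5 + x3 = 11; 11 mod 7 = 4  holds
7) values -8 <= 3 <= 8  holds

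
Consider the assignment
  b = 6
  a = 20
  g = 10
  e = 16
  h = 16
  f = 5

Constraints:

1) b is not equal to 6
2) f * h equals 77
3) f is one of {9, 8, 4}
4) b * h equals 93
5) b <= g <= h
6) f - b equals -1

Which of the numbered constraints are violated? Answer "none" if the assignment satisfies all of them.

1) b = 6, but 6 is required to differ — violated.
2) f * h = 5 * 16 = 80, not 77 — violated.
3) f = 5 is not in {9, 8, 4} — violated.
4) b * h = 6 * 16 = 96, not 93 — violated.
5) values 6 <= 10 <= 16 — OK.
6) f - b = 5 - 6 = -1 — OK.

The assignment fails constraints 1, 2, 3, 4.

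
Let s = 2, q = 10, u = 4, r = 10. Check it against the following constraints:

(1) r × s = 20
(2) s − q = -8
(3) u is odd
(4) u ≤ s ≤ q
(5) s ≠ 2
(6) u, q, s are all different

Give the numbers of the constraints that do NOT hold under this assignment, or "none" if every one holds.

(1) r × s = 10 × 2 = 20 — satisfied.
(2) s − q = 2 − 10 = -8 — satisfied.
(3) u = 4 is even — violated.
(4) values 4, 2, 10; u = 4 is not ≤ s = 2 — violated.
(5) s = 2, but 2 is required to differ — violated.
(6) values 4, 10, 2 are pairwise distinct — satisfied.

Constraints 3, 4, and 5 do not hold.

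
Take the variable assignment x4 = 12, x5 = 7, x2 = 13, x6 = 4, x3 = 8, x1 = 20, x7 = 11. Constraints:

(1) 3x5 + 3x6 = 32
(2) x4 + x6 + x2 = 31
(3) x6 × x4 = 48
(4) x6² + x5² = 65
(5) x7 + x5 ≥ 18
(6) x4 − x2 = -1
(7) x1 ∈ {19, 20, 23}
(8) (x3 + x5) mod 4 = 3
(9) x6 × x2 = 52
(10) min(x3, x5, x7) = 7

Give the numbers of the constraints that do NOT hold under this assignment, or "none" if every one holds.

Constraints 1 and 2 are violated.

(1) 3x5 + 3x6 = 3(7) + 3(4) = 33, not 32 — violated.
(2) x4 + x6 + x2 = 12 + 4 + 13 = 29, not 31 — violated.
(3) x6 × x4 = 4 × 12 = 48 — satisfied.
(4) x6² + x5² = 4² + 7² = 16 + 49 = 65 — satisfied.
(5) x7 + x5 = 11 + 7 = 18; 18 ≥ 18 — satisfied.
(6) x4 − x2 = 12 − 13 = -1 — satisfied.
(7) x1 = 20 is in {19, 20, 23} — satisfied.
(8) x3 + x5 = 15; 15 mod 4 = 3 — satisfied.
(9) x6 × x2 = 4 × 13 = 52 — satisfied.
(10) min(8, 7, 11) = 7 — satisfied.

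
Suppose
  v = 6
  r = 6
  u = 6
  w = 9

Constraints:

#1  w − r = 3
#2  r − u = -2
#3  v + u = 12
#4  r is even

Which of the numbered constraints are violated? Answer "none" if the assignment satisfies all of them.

#1 w − r = 9 − 6 = 3 — holds.
#2 r − u = 6 − 6 = 0, not -2 — does not hold.
#3 v + u = 6 + 6 = 12 — holds.
#4 r = 6 is even — holds.

Violated: 2.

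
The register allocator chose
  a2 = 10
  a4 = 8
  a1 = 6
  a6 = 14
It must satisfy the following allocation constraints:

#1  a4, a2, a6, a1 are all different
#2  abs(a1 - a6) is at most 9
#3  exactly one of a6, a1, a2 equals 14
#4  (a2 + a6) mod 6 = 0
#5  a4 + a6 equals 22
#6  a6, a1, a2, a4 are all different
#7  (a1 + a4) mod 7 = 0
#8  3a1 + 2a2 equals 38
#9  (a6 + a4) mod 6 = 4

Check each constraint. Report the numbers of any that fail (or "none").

#1 values 8, 10, 14, 6 are pairwise distinct — OK.
#2 abs(6 - 14) = 8; 8 ≤ 9 — OK.
#3 a6=14, a1=6, a2=10; 1 of them equals 14 — OK.
#4 a2 + a6 = 24; 24 mod 6 = 0 — OK.
#5 a4 + a6 = 8 + 14 = 22 — OK.
#6 values 14, 6, 10, 8 are pairwise distinct — OK.
#7 a1 + a4 = 14; 14 mod 7 = 0 — OK.
#8 3a1 + 2a2 = 3(6) + 2(10) = 38 — OK.
#9 a6 + a4 = 22; 22 mod 6 = 4 — OK.

Yes — all constraints hold.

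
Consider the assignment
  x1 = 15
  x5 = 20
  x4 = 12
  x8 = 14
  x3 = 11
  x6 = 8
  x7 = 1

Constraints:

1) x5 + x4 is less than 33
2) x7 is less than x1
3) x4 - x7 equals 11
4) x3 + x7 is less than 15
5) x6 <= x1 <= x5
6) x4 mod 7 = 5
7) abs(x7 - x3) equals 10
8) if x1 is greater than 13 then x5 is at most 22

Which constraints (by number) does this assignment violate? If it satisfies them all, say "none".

1) x5 + x4 = 20 + 12 = 32; 32 < 33  OK
2) x7 = 1, x1 = 15; 1 < 15  OK
3) x4 - x7 = 12 - 1 = 11  OK
4) x3 + x7 = 11 + 1 = 12; 12 < 15  OK
5) values 8 <= 15 <= 20  OK
6) 12 mod 7 = 5  OK
7) abs(1 - 11) = 10  OK
8) x1 = 15 > 13, so we need x5 ≤ 22; x5 = 20 ≤ 22  OK

The assignment satisfies every constraint.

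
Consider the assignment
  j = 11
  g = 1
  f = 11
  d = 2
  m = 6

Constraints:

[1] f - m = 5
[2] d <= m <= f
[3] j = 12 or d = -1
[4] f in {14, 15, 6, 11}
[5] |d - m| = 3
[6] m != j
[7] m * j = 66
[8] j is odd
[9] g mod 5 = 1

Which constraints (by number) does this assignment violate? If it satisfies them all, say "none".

Violated: 3 and 5.

[1] f - m = 11 - 6 = 5 — satisfied.
[2] values 2 <= 6 <= 11 — satisfied.
[3] j = 11 ≠ 12 and d = 2 ≠ -1; both disjuncts false — violated.
[4] f = 11 is in {14, 15, 6, 11} — satisfied.
[5] |2 - 6| = 4, not 3 — violated.
[6] m = 6, j = 11; distinct — satisfied.
[7] m * j = 6 * 11 = 66 — satisfied.
[8] j = 11 is odd — satisfied.
[9] 1 mod 5 = 1 — satisfied.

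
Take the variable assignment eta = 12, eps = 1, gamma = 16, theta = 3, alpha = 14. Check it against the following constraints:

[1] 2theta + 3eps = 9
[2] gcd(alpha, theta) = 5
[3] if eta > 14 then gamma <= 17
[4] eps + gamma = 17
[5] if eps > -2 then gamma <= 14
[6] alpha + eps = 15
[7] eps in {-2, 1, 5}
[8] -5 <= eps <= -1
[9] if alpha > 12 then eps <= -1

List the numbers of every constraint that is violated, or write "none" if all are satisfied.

Constraints 2, 5, 8, 9 do not hold.

[1] 2theta + 3eps = 2(3) + 3(1) = 9 — holds.
[2] gcd(14, 3) = 1, not 5 — fails.
[3] eta = 12, not > 14; antecedent false, conditional vacuously true — holds.
[4] eps + gamma = 1 + 16 = 17 — holds.
[5] eps = 1 > -2, so we need gamma ≤ 14; but gamma = 16 > 14 — fails.
[6] alpha + eps = 14 + 1 = 15 — holds.
[7] eps = 1 is in {-2, 1, 5} — holds.
[8] eps = 1 is outside [-5, -1] — fails.
[9] alpha = 14 > 12, so we need eps ≤ -1; but eps = 1 > -1 — fails.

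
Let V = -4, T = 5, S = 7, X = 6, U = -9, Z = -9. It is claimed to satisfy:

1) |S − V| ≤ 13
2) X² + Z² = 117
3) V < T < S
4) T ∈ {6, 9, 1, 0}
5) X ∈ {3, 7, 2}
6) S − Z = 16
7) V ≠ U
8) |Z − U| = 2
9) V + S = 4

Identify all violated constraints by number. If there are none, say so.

Constraints 4, 5, 8, and 9 are violated.

1) |7 − (-4)| = 11; 11 ≤ 13 — holds.
2) X² + Z² = 6² + (-9)² = 36 + 81 = 117 — holds.
3) values -4 < 5 < 7 — holds.
4) T = 5 is not in {6, 9, 1, 0} — fails.
5) X = 6 is not in {3, 7, 2} — fails.
6) S − Z = 7 − (-9) = 16 — holds.
7) V = -4, U = -9; distinct — holds.
8) |-9 − (-9)| = 0, not 2 — fails.
9) V + S = -4 + 7 = 3, not 4 — fails.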